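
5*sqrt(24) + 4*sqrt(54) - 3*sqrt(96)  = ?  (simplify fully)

10*sqrt(6)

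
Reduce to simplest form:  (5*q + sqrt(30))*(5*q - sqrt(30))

25*q**2 - 30

(5*q)**2 - (sqrt(30))**2 = 25*q**2 - 30.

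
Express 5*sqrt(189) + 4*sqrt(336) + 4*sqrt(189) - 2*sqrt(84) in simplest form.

5*sqrt(189) = 15*sqrt(21); 4*sqrt(336) = 16*sqrt(21); 4*sqrt(189) = 12*sqrt(21); 2*sqrt(84) = 4*sqrt(21)
Combine: (15 + 16 + 12 - 4)·sqrt(21) = 39*sqrt(21)

39*sqrt(21)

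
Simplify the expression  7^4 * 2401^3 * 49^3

7^4 = 7^4; 2401^3 = 7^12; 49^3 = 7^6
Combine exponents: 7^22

7^22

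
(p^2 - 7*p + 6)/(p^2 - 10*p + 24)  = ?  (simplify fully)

Factor: p^2 - 7*p + 6 = (p - 6)*(p - 1);  p^2 - 10*p + 24 = (p - 6)*(p - 4)
Cancel the common factor (p - 6).

(p - 1)/(p - 4)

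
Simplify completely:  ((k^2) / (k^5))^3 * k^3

Inside the bracket: (k^-3)
Raise to the power 3: (k^-9)
Multiply by k^3: add exponents.

k^(-6)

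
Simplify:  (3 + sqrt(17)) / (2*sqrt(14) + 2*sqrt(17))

Multiply numerator and denominator by -2*sqrt(14) + 2*sqrt(17).
Denominator becomes 12; numerator becomes -2*sqrt(238) - 6*sqrt(14) + 6*sqrt(17) + 34.

(-sqrt(238) - 3*sqrt(14) + 3*sqrt(17) + 17)/6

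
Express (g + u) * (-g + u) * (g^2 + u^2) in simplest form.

-g^4 + u^4

Pair the conjugate factors: (u+g)(u-g) = -g^2 + u^2, then repeat with the next factor.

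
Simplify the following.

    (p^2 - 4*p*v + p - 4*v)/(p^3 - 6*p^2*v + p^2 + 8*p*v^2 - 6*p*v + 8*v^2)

1/(p - 2*v)

Factor: p^2 - 4*p*v + p - 4*v = (p - 4*v)*(p + 1);  p^3 - 6*p^2*v + p^2 + 8*p*v^2 - 6*p*v + 8*v^2 = (p - 4*v)*(p - 2*v)*(p + 1)
Cancel the common factors (p - 4*v), (p + 1).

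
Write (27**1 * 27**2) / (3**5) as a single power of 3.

3**4

27**1 = 3**3; 27**2 = 3**6; 3**5 = 3**5
Combine exponents: 3**4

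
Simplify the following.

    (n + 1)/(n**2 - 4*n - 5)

1/(n - 5)

Factor: n**2 - 4*n - 5 = (n - 5)*(n + 1)
Cancel the common factor (n + 1).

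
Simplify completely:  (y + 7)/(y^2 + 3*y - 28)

1/(y - 4)

Factor: y^2 + 3*y - 28 = (y - 4)*(y + 7)
Cancel the common factor (y + 7).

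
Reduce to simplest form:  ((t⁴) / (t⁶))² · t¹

Inside the bracket: (t^-2)
Raise to the power 2: (t^-4)
Multiply by t¹: add exponents.

t^(-3)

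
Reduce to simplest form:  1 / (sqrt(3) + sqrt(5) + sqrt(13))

Group as (sqrt(3) + sqrt(5)) + sqrt(13); multiply by (sqrt(3) + sqrt(5)) - sqrt(13), then rationalise the remaining surd.

(-2*sqrt(195) - 5*sqrt(13) + 11*sqrt(5) + 15*sqrt(3))/35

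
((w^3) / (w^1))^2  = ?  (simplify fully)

Inside the bracket: w^2
Raise to the power 2: w^4

w^4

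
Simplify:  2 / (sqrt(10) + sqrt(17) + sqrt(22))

(-8*sqrt(935) + 10*sqrt(22) + 30*sqrt(17) + 58*sqrt(10))/655

Group as (sqrt(10) + sqrt(22)) + sqrt(17); multiply by (sqrt(10) + sqrt(22)) - sqrt(17), then rationalise the remaining surd.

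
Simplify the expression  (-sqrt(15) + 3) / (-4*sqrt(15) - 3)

(-5*sqrt(15) + 23)/77

Multiply numerator and denominator by -3 + 4*sqrt(15).
Denominator becomes -231; numerator becomes -69 + 15*sqrt(15).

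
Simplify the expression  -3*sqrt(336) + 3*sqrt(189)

3*sqrt(336) = 12*sqrt(21); 3*sqrt(189) = 9*sqrt(21)
Combine: (-12 + 9)·sqrt(21) = -3*sqrt(21)

-3*sqrt(21)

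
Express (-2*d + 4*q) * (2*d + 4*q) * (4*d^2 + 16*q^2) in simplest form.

-16*d^4 + 256*q^4

Pair the conjugate factors: ((4*q)+(2*d))((4*q)-(2*d)) = -4*d^2 + 16*q^2, then repeat with the next factor.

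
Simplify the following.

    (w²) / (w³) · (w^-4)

w^(-5)

Quotient: (w^-1)
Multiply by (w^-4): add exponents.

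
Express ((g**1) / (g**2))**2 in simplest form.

Inside the bracket: (g**-1)
Raise to the power 2: (g**-2)

g**(-2)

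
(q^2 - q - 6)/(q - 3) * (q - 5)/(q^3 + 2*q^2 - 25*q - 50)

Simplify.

Factor: q^2 - q - 6 = (q - 3)*(q + 2);  q^3 + 2*q^2 - 25*q - 50 = (q + 2)*(q - 5)*(q + 5)
Cancel the common factors (q - 3), (q - 5), (q + 2).

1/(q + 5)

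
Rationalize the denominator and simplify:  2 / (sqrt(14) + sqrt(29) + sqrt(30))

Group as (sqrt(14) + sqrt(30)) + sqrt(29); multiply by (sqrt(14) + sqrt(30)) - sqrt(29), then rationalise the remaining surd.

(-8*sqrt(3045) + 26*sqrt(30) + 30*sqrt(29) + 90*sqrt(14))/1455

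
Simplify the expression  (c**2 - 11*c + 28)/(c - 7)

Factor: c**2 - 11*c + 28 = (c - 4)*(c - 7)
Cancel the common factor (c - 7).

c - 4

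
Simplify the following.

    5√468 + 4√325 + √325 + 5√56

5√468 = 30*√13; 4√325 = 20*√13; √325 = 5*√13; 5√56 = 10*√14

10*√14 + 55*√13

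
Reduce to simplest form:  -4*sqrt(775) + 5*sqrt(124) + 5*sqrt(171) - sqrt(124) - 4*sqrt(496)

4*sqrt(775) = 20*sqrt(31); 5*sqrt(124) = 10*sqrt(31); 5*sqrt(171) = 15*sqrt(19); sqrt(124) = 2*sqrt(31); 4*sqrt(496) = 16*sqrt(31)

-28*sqrt(31) + 15*sqrt(19)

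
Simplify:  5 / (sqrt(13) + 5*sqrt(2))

Multiply numerator and denominator by -5*sqrt(2) + sqrt(13).
Denominator becomes -37; numerator becomes -25*sqrt(2) + 5*sqrt(13).

(-5*sqrt(13) + 25*sqrt(2))/37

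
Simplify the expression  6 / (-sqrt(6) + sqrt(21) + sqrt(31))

Group as (sqrt(21) + sqrt(31)) - sqrt(6); multiply by (sqrt(21) + sqrt(31)) + sqrt(6), then rationalise the remaining surd.

(-69*sqrt(6) - 6*sqrt(31) + 24*sqrt(21) + 9*sqrt(434))/122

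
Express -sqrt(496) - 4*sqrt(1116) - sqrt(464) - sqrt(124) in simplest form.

sqrt(496) = 4*sqrt(31); 4*sqrt(1116) = 24*sqrt(31); sqrt(464) = 4*sqrt(29); sqrt(124) = 2*sqrt(31)

-30*sqrt(31) - 4*sqrt(29)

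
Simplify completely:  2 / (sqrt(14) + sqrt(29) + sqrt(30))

(-8*sqrt(3045) + 26*sqrt(30) + 30*sqrt(29) + 90*sqrt(14))/1455

Group as (sqrt(14) + sqrt(30)) + sqrt(29); multiply by (sqrt(14) + sqrt(30)) - sqrt(29), then rationalise the remaining surd.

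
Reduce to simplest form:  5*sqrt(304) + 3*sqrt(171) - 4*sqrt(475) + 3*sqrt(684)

5*sqrt(304) = 20*sqrt(19); 3*sqrt(171) = 9*sqrt(19); 4*sqrt(475) = 20*sqrt(19); 3*sqrt(684) = 18*sqrt(19)
Combine: (20 + 9 - 20 + 18)·sqrt(19) = 27*sqrt(19)

27*sqrt(19)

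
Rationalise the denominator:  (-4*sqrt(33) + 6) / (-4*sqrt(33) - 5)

(-44*sqrt(33) + 558)/503

Multiply numerator and denominator by -5 + 4*sqrt(33).
Denominator becomes -503; numerator becomes -558 + 44*sqrt(33).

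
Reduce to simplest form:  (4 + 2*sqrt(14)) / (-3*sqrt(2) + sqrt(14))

-3*sqrt(7) - 7 - 3*sqrt(2) - sqrt(14)

Multiply numerator and denominator by sqrt(14) + 3*sqrt(2).
Denominator becomes -4; numerator becomes 4*sqrt(14) + 12*sqrt(2) + 28 + 12*sqrt(7).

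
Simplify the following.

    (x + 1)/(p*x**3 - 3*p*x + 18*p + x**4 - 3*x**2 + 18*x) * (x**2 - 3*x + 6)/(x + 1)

1/(p*x + 3*p + x**2 + 3*x)

Factor: p*x**3 - 3*p*x + 18*p + x**4 - 3*x**2 + 18*x = (p + x)*(x**2 - 3*x + 6)*(x + 3)
Cancel the common factors (x**2 - 3*x + 6), (x + 1).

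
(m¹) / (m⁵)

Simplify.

m^(-4)

Quotient: (m^-4)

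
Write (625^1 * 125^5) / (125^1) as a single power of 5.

5^16

625^1 = 5^4; 125^5 = 5^15; 125^1 = 5^3
Combine exponents: 5^16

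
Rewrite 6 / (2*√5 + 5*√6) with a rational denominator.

Multiply numerator and denominator by -2*√5 + 5*√6.
Denominator becomes 130; numerator becomes -12*√5 + 30*√6.

(-6*√5 + 15*√6)/65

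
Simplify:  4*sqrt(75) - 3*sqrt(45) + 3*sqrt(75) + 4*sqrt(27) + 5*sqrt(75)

-9*sqrt(5) + 72*sqrt(3)

4*sqrt(75) = 20*sqrt(3); 3*sqrt(45) = 9*sqrt(5); 3*sqrt(75) = 15*sqrt(3); 4*sqrt(27) = 12*sqrt(3); 5*sqrt(75) = 25*sqrt(3)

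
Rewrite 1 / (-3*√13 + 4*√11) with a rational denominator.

Multiply numerator and denominator by 3*√13 + 4*√11.
Denominator becomes 59; numerator becomes 3*√13 + 4*√11.

(3*√13 + 4*√11)/59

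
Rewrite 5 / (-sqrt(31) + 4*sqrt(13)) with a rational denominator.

(5*sqrt(31) + 20*sqrt(13))/177

Multiply numerator and denominator by sqrt(31) + 4*sqrt(13).
Denominator becomes 177; numerator becomes 5*sqrt(31) + 20*sqrt(13).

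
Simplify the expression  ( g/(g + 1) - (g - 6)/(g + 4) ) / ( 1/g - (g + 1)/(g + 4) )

(-9*g^2 - 6*g)/(g^3 + g^2 - 4*g - 4)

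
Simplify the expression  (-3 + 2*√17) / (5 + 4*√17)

Multiply numerator and denominator by -4*√17 + 5.
Denominator becomes -247; numerator becomes -151 + 22*√17.

(-22*√17 + 151)/247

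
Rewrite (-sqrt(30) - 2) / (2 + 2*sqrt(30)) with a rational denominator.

(-28 - sqrt(30))/58

Multiply numerator and denominator by -2*sqrt(30) + 2.
Denominator becomes -116; numerator becomes 2*sqrt(30) + 56.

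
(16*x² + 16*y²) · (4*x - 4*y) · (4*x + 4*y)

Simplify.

((4*x)+(4*y))((4*x)-(4*y)) = 16*x² - 16*y²; continue pairing.

256*x⁴ - 256*y⁴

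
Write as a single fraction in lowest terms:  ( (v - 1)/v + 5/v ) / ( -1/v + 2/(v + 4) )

(v² + 8*v + 16)/(v - 4)

Numerator: (v - 1)/v + 5/v = (v + 4)/v
Denominator: -1/v + 2/(v + 4) = (v - 4)/(v² + 4*v)
Divide: ((v + 4)/v) · ((v² + 4*v)/(v - 4)) = (v² + 8*v + 16)/(v - 4)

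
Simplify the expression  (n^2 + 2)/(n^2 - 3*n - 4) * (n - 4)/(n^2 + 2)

1/(n + 1)

Factor: n^2 - 3*n - 4 = (n + 1)*(n - 4)
Cancel the common factors (n^2 + 2), (n - 4).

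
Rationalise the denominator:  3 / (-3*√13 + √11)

(-9*√13 - 3*√11)/106

Multiply numerator and denominator by √11 + 3*√13.
Denominator becomes -106; numerator becomes 3*√11 + 9*√13.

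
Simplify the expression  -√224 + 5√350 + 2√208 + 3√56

8*√13 + 27*√14

√224 = 4*√14; 5√350 = 25*√14; 2√208 = 8*√13; 3√56 = 6*√14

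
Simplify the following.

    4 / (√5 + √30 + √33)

(-30*√22 + 2*√33 + 8*√30 + 58*√5)/149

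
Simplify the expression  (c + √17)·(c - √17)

c² - 17

Product of conjugates: (P+Q)(P-Q) = P^2 - Q^2.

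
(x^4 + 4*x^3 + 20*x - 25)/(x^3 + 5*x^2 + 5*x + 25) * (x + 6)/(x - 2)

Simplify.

(x^2 + 5*x - 6)/(x - 2)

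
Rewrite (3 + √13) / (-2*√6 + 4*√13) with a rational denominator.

Multiply numerator and denominator by 2*√6 + 4*√13.
Denominator becomes 184; numerator becomes 6*√6 + 2*√78 + 12*√13 + 52.

(3*√6 + √78 + 6*√13 + 26)/92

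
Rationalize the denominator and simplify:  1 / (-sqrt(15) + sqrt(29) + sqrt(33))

(-47*sqrt(15) + 11*sqrt(33) + 19*sqrt(29) + 6*sqrt(1595))/1619

Group as (sqrt(29) + sqrt(33)) - sqrt(15); multiply by (sqrt(29) + sqrt(33)) + sqrt(15), then rationalise the remaining surd.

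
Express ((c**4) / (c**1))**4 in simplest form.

c**12

Inside the bracket: c**3
Raise to the power 4: c**12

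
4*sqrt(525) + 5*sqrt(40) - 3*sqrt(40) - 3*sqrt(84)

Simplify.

4*sqrt(10) + 14*sqrt(21)

4*sqrt(525) = 20*sqrt(21); 5*sqrt(40) = 10*sqrt(10); 3*sqrt(40) = 6*sqrt(10); 3*sqrt(84) = 6*sqrt(21)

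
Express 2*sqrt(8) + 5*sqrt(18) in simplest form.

19*sqrt(2)

2*sqrt(8) = 4*sqrt(2); 5*sqrt(18) = 15*sqrt(2)
Combine: (4 + 15)·sqrt(2) = 19*sqrt(2)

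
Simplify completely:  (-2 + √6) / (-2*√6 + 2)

Multiply numerator and denominator by 2 + 2*√6.
Denominator becomes -20; numerator becomes -2*√6 + 8.

(-4 + √6)/10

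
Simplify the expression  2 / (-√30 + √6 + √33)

(-6*√30 + 2*√33 + 38*√6 + 8*√165)/237

Group as (√6 + √33) - √30; multiply by (√6 + √33) + √30, then rationalise the remaining surd.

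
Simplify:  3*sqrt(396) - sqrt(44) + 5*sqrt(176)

3*sqrt(396) = 18*sqrt(11); sqrt(44) = 2*sqrt(11); 5*sqrt(176) = 20*sqrt(11)
Combine: (18 - 2 + 20)·sqrt(11) = 36*sqrt(11)

36*sqrt(11)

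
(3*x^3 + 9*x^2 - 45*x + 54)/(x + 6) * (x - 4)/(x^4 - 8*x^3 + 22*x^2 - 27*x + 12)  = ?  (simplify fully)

3/(x - 1)

Factor: 3*x^3 + 9*x^2 - 45*x + 54 = 3*(x + 6)*(x^2 - 3*x + 3);  x^4 - 8*x^3 + 22*x^2 - 27*x + 12 = (x^2 - 3*x + 3)*(x - 1)*(x - 4)
Cancel the common factors (x^2 - 3*x + 3), (x - 4), (x + 6).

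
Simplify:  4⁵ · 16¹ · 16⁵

4⁵ = 2^10; 16¹ = 2^4; 16⁵ = 2^20
Combine exponents: 2^34

2^34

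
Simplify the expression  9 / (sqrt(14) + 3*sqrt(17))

(-9*sqrt(14) + 27*sqrt(17))/139

Multiply numerator and denominator by -3*sqrt(17) + sqrt(14).
Denominator becomes -139; numerator becomes -27*sqrt(17) + 9*sqrt(14).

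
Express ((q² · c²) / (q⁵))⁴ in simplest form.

c⁸/q^12

Inside the bracket: (q^-3) · c²
Raise to the power 4: (q^-12) · c⁸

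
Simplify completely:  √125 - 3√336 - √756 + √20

-18*√21 + 7*√5

√125 = 5*√5; 3√336 = 12*√21; √756 = 6*√21; √20 = 2*√5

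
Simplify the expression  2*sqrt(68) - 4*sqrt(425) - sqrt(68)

-18*sqrt(17)

2*sqrt(68) = 4*sqrt(17); 4*sqrt(425) = 20*sqrt(17); sqrt(68) = 2*sqrt(17)
Combine: (4 - 20 - 2)·sqrt(17) = -18*sqrt(17)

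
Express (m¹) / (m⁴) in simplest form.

Quotient: (m^-3)

m^(-3)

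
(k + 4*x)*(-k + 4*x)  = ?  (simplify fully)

-k^2 + 16*x^2

(4*x)^2 - (k)^2 = -k^2 + 16*x^2.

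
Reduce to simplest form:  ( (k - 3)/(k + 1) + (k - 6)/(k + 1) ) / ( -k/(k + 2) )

Numerator: (k - 3)/(k + 1) + (k - 6)/(k + 1) = (2*k - 9)/(k + 1)
Denominator: -k/(k + 2) = -k/(k + 2)
Divide: ((2*k - 9)/(k + 1)) · (-(k + 2)/k) = (-2*k² + 5*k + 18)/(k² + k)

(-2*k² + 5*k + 18)/(k² + k)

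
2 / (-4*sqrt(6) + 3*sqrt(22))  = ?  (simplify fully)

(4*sqrt(6) + 3*sqrt(22))/51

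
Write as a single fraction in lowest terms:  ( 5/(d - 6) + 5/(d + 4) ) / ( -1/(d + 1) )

Numerator: 5/(d - 6) + 5/(d + 4) = (10*d - 10)/(d^2 - 2*d - 24)
Denominator: -1/(d + 1) = -1/(d + 1)
Divide: ((10*d - 10)/(d^2 - 2*d - 24)) · (-d - 1) = (-10*d^2 + 10)/(d^2 - 2*d - 24)

(-10*d^2 + 10)/(d^2 - 2*d - 24)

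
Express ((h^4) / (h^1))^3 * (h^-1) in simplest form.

Inside the bracket: h^3
Raise to the power 3: h^9
Multiply by (h^-1): add exponents.

h^8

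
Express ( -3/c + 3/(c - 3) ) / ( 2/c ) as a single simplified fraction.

9/(2*c - 6)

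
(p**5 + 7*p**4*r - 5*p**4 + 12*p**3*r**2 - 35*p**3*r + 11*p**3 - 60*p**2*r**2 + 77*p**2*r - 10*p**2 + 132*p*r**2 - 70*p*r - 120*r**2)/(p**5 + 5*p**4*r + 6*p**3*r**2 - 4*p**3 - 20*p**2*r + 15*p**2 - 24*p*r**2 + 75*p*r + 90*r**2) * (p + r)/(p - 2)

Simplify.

Factor: p**5 + 7*p**4*r - 5*p**4 + 12*p**3*r**2 - 35*p**3*r + 11*p**3 - 60*p**2*r**2 + 77*p**2*r - 10*p**2 + 132*p*r**2 - 70*p*r - 120*r**2 = (p**2 - 3*p + 5)*(p + 4*r)*(p - 2)*(p + 3*r);  p**5 + 5*p**4*r + 6*p**3*r**2 - 4*p**3 - 20*p**2*r + 15*p**2 - 24*p*r**2 + 75*p*r + 90*r**2 = (p**2 - 3*p + 5)*(p + 3)*(p + 2*r)*(p + 3*r)
Cancel the common factors (p**2 - 3*p + 5), (p + 3*r), (p - 2).

(p**2 + 5*p*r + 4*r**2)/(p**2 + 2*p*r + 3*p + 6*r)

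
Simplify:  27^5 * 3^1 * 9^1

27^5 = 3^15; 3^1 = 3^1; 9^1 = 3^2
Combine exponents: 3^18

3^18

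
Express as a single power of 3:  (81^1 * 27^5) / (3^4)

81^1 = 3^4; 27^5 = 3^15; 3^4 = 3^4
Combine exponents: 3^15

3^15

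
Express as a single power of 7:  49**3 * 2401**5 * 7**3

7**29

49**3 = 7**6; 2401**5 = 7**20; 7**3 = 7**3
Combine exponents: 7**29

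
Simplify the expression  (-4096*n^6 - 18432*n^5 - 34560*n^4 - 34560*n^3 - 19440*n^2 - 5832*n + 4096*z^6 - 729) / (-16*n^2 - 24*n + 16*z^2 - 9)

Difference of sixth powers: factor out (16*z^2 - (4*n + 3)^2).

256*n^4 + 768*n^3 + 256*n^2*z^2 + 864*n^2 + 384*n*z^2 + 432*n + 256*z^4 + 144*z^2 + 81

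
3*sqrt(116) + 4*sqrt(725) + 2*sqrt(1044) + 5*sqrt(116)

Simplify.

48*sqrt(29)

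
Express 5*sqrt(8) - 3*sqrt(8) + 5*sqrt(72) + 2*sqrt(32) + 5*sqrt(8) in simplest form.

52*sqrt(2)

5*sqrt(8) = 10*sqrt(2); 3*sqrt(8) = 6*sqrt(2); 5*sqrt(72) = 30*sqrt(2); 2*sqrt(32) = 8*sqrt(2); 5*sqrt(8) = 10*sqrt(2)
Combine: (10 - 6 + 30 + 8 + 10)·sqrt(2) = 52*sqrt(2)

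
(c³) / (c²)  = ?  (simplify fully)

Quotient: c¹

c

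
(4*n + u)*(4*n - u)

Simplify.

16*n^2 - u^2

Difference of squares with P = 4*n, Q = u.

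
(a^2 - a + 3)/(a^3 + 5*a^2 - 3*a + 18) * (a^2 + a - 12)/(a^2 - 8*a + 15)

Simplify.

Factor: a^3 + 5*a^2 - 3*a + 18 = (a + 6)*(a^2 - a + 3);  a^2 + a - 12 = (a + 4)*(a - 3);  a^2 - 8*a + 15 = (a - 5)*(a - 3)
Cancel the common factors (a^2 - a + 3), (a - 3).

(a + 4)/(a^2 + a - 30)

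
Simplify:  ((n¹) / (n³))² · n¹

n^(-3)

Inside the bracket: (n^-2)
Raise to the power 2: (n^-4)
Multiply by n¹: add exponents.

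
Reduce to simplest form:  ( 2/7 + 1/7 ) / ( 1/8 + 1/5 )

120/91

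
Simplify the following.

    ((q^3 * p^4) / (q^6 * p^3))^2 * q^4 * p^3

Inside the bracket: (q^-3) * p^1
Raise to the power 2: (q^-6) * p^2
Multiply by q^4 * p^3: add exponents.

p^5/q^2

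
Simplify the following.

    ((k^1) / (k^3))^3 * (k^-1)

k^(-7)

Inside the bracket: (k^-2)
Raise to the power 3: (k^-6)
Multiply by (k^-1): add exponents.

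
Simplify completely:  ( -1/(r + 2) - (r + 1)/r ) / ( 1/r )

Numerator: -1/(r + 2) - (r + 1)/r = (-r² - 4*r - 2)/(r² + 2*r)
Denominator: 1/r = 1/r
Divide: ((-r² - 4*r - 2)/(r² + 2*r)) · (r) = (-r² - 4*r - 2)/(r + 2)

(-r² - 4*r - 2)/(r + 2)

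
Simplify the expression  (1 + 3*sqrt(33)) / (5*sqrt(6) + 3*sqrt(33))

(-45*sqrt(22) - 5*sqrt(6) + 3*sqrt(33) + 297)/147

Multiply numerator and denominator by -5*sqrt(6) + 3*sqrt(33).
Denominator becomes 147; numerator becomes -45*sqrt(22) - 5*sqrt(6) + 3*sqrt(33) + 297.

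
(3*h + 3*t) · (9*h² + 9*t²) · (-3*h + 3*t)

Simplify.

Telescope via difference of squares: ((3*t)+(3*h))((3*t)-(3*h)) = -9*h² + 9*t², then repeat with the next factor.

-81*h⁴ + 81*t⁴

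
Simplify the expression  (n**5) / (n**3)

n**2

Quotient: n**2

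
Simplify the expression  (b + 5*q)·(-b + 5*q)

-b² + 25*q²

(5*q)^2 - (b)^2 = -b² + 25*q².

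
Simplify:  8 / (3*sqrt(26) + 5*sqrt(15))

(-24*sqrt(26) + 40*sqrt(15))/141

Multiply numerator and denominator by -3*sqrt(26) + 5*sqrt(15).
Denominator becomes 141; numerator becomes -24*sqrt(26) + 40*sqrt(15).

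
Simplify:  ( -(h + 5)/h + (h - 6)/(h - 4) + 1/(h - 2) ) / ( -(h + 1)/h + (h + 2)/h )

Numerator: -(h + 5)/h + (h - 6)/(h - 4) + 1/(h - 2) = (-6*h^2 + 30*h - 40)/(h^3 - 6*h^2 + 8*h)
Denominator: -(h + 1)/h + (h + 2)/h = 1/h
Divide: ((-6*h^2 + 30*h - 40)/(h^3 - 6*h^2 + 8*h)) · (h) = (-6*h^2 + 30*h - 40)/(h^2 - 6*h + 8)

(-6*h^2 + 30*h - 40)/(h^2 - 6*h + 8)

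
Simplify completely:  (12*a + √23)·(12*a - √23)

144*a² - 23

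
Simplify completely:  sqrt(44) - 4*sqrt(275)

-18*sqrt(11)

sqrt(44) = 2*sqrt(11); 4*sqrt(275) = 20*sqrt(11)
Combine: (2 - 20)·sqrt(11) = -18*sqrt(11)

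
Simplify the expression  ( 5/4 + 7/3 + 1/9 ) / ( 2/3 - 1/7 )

Numerator: 5/4 + 7/3 + 1/9 = 133/36
Denominator: 2/3 - 1/7 = 11/21
Divide: (133/36) · (21/11) = 931/132

931/132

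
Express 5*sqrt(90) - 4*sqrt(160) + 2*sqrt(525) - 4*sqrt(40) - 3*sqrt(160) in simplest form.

-21*sqrt(10) + 10*sqrt(21)

5*sqrt(90) = 15*sqrt(10); 4*sqrt(160) = 16*sqrt(10); 2*sqrt(525) = 10*sqrt(21); 4*sqrt(40) = 8*sqrt(10); 3*sqrt(160) = 12*sqrt(10)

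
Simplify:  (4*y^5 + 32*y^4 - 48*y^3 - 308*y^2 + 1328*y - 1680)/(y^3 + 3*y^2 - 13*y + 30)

4*y^2 + 20*y - 56

Factor: 4*y^5 + 32*y^4 - 48*y^3 - 308*y^2 + 1328*y - 1680 = 4*(y - 2)*(y^2 - 3*y + 5)*(y + 7)*(y + 6);  y^3 + 3*y^2 - 13*y + 30 = (y^2 - 3*y + 5)*(y + 6)
Cancel the common factors (y^2 - 3*y + 5), (y + 6).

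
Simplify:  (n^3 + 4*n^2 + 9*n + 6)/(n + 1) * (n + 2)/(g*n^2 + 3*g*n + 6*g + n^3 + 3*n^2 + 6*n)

(n + 2)/(g + n)

Factor: n^3 + 4*n^2 + 9*n + 6 = (n + 1)*(n^2 + 3*n + 6);  g*n^2 + 3*g*n + 6*g + n^3 + 3*n^2 + 6*n = (g + n)*(n^2 + 3*n + 6)
Cancel the common factors (n^2 + 3*n + 6), (n + 1).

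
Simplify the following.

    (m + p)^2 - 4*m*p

(m - p)^2

After expansion: m^2 - 2*m*p + p^2 — a perfect-square trinomial.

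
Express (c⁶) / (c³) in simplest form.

Quotient: c³

c³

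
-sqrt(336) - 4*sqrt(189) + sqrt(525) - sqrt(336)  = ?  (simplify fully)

sqrt(336) = 4*sqrt(21); 4*sqrt(189) = 12*sqrt(21); sqrt(525) = 5*sqrt(21); sqrt(336) = 4*sqrt(21)
Combine: (-4 - 12 + 5 - 4)·sqrt(21) = -15*sqrt(21)

-15*sqrt(21)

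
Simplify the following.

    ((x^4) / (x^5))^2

Inside the bracket: (x^-1)
Raise to the power 2: (x^-2)

x^(-2)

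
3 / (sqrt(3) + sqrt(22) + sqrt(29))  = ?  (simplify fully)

Group as (sqrt(22) + sqrt(29)) + sqrt(3); multiply by (sqrt(22) + sqrt(29)) - sqrt(3), then rationalise the remaining surd.

(-3*sqrt(1914) - 6*sqrt(29) + 15*sqrt(22) + 72*sqrt(3))/124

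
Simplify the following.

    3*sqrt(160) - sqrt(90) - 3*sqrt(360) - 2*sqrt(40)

3*sqrt(160) = 12*sqrt(10); sqrt(90) = 3*sqrt(10); 3*sqrt(360) = 18*sqrt(10); 2*sqrt(40) = 4*sqrt(10)
Combine: (12 - 3 - 18 - 4)·sqrt(10) = -13*sqrt(10)

-13*sqrt(10)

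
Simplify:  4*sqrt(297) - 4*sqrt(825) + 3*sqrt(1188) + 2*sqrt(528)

4*sqrt(297) = 12*sqrt(33); 4*sqrt(825) = 20*sqrt(33); 3*sqrt(1188) = 18*sqrt(33); 2*sqrt(528) = 8*sqrt(33)
Combine: (12 - 20 + 18 + 8)·sqrt(33) = 18*sqrt(33)

18*sqrt(33)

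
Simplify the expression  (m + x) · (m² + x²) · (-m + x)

(x+m)(x-m) = -m² + x²; continue pairing.

-m⁴ + x⁴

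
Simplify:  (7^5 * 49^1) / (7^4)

7^5 = 7^5; 49^1 = 7^2; 7^4 = 7^4
Combine exponents: 7^3

7^3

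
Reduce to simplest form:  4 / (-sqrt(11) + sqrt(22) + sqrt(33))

(-2*sqrt(11) + sqrt(22) + sqrt(66))/11

Group as (sqrt(22) + sqrt(33)) - sqrt(11); multiply by (sqrt(22) + sqrt(33)) + sqrt(11), then rationalise the remaining surd.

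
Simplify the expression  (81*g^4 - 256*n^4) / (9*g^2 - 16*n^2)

9*g^2 + 16*n^2

81*g^4 - 256*n^4 factors as (3*g - 4*n)*(3*g + 4*n)*(9*g^2 + 16*n^2).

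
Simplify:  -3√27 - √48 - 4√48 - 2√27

-35*√3

3√27 = 9*√3; √48 = 4*√3; 4√48 = 16*√3; 2√27 = 6*√3
Combine: (-9 - 4 - 16 - 6)·√3 = -35*√3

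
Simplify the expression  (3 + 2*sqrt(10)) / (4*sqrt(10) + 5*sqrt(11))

(-80 - 12*sqrt(10) + 15*sqrt(11) + 10*sqrt(110))/115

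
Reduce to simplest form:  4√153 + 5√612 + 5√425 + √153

70*√17

4√153 = 12*√17; 5√612 = 30*√17; 5√425 = 25*√17; √153 = 3*√17
Combine: (12 + 30 + 25 + 3)·√17 = 70*√17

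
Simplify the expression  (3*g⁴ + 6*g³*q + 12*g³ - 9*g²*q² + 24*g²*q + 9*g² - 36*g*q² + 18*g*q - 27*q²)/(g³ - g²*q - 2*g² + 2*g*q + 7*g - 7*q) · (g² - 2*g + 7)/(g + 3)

3*g² + 9*g*q + 3*g + 9*q

Factor: 3*g⁴ + 6*g³*q + 12*g³ - 9*g²*q² + 24*g²*q + 9*g² - 36*g*q² + 18*g*q - 27*q² = 3·(g + 1)·(g - q)·(g + 3)·(g + 3*q);  g³ - g²*q - 2*g² + 2*g*q + 7*g - 7*q = (g² - 2*g + 7)·(g - q)
Cancel the common factors (g² - 2*g + 7), (g + 3), (g - q).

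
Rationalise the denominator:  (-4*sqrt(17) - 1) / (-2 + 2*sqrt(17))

Multiply numerator and denominator by -2*sqrt(17) - 2.
Denominator becomes -64; numerator becomes 10*sqrt(17) + 138.

(-69 - 5*sqrt(17))/32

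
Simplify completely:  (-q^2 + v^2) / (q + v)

-q^2 + v^2 factors as -(q - v)*(q + v).

-q + v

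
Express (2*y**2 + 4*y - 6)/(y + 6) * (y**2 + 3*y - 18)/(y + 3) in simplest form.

Factor: 2*y**2 + 4*y - 6 = 2*(y - 1)*(y + 3);  y**2 + 3*y - 18 = (y - 3)*(y + 6)
Cancel the common factors (y + 6), (y + 3).

2*y**2 - 8*y + 6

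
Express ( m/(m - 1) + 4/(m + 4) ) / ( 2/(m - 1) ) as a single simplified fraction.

Numerator: m/(m - 1) + 4/(m + 4) = (m^2 + 8*m - 4)/(m^2 + 3*m - 4)
Denominator: 2/(m - 1) = 2/(m - 1)
Divide: ((m^2 + 8*m - 4)/(m^2 + 3*m - 4)) · (m/2 - 1/2) = (m^2 + 8*m - 4)/(2*m + 8)

(m^2 + 8*m - 4)/(2*m + 8)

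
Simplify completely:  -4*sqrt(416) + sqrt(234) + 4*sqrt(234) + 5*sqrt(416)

4*sqrt(416) = 16*sqrt(26); sqrt(234) = 3*sqrt(26); 4*sqrt(234) = 12*sqrt(26); 5*sqrt(416) = 20*sqrt(26)
Combine: (-16 + 3 + 12 + 20)·sqrt(26) = 19*sqrt(26)

19*sqrt(26)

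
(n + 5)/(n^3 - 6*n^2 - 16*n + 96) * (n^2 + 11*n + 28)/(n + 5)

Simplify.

Factor: n^3 - 6*n^2 - 16*n + 96 = (n + 4)*(n - 6)*(n - 4);  n^2 + 11*n + 28 = (n + 4)*(n + 7)
Cancel the common factors (n + 5), (n + 4).

(n + 7)/(n^2 - 10*n + 24)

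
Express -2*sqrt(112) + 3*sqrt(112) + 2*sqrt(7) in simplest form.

2*sqrt(112) = 8*sqrt(7); 3*sqrt(112) = 12*sqrt(7); 2*sqrt(7) = 2*sqrt(7)
Combine: (-8 + 12 + 2)·sqrt(7) = 6*sqrt(7)

6*sqrt(7)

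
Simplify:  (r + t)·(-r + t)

-r² + t²

Difference of squares with P = t, Q = r.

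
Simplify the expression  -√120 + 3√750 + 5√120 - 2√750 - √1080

7*√30

√120 = 2*√30; 3√750 = 15*√30; 5√120 = 10*√30; 2√750 = 10*√30; √1080 = 6*√30
Combine: (-2 + 15 + 10 - 10 - 6)·√30 = 7*√30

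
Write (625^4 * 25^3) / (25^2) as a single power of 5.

5^18

625^4 = 5^16; 25^3 = 5^6; 25^2 = 5^4
Combine exponents: 5^18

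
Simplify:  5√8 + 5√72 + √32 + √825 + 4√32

5√8 = 10*√2; 5√72 = 30*√2; √32 = 4*√2; √825 = 5*√33; 4√32 = 16*√2

5*√33 + 60*√2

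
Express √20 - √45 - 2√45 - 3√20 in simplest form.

√20 = 2*√5; √45 = 3*√5; 2√45 = 6*√5; 3√20 = 6*√5
Combine: (2 - 3 - 6 - 6)·√5 = -13*√5

-13*√5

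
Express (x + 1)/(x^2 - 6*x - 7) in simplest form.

1/(x - 7)

Factor: x^2 - 6*x - 7 = (x + 1)*(x - 7)
Cancel the common factor (x + 1).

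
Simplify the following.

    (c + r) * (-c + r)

-c^2 + r^2

Pair the conjugate factors: (r+c)(r-c) = -c^2 + r^2.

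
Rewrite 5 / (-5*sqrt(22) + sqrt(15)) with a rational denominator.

(-5*sqrt(22) - sqrt(15))/107

Multiply numerator and denominator by sqrt(15) + 5*sqrt(22).
Denominator becomes -535; numerator becomes 5*sqrt(15) + 25*sqrt(22).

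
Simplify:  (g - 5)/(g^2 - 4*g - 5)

1/(g + 1)

Factor: g^2 - 4*g - 5 = (g + 1)*(g - 5)
Cancel the common factor (g - 5).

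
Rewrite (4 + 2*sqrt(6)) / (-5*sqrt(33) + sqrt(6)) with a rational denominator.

(-30*sqrt(22) - 20*sqrt(33) - 12 - 4*sqrt(6))/819

Multiply numerator and denominator by sqrt(6) + 5*sqrt(33).
Denominator becomes -819; numerator becomes 4*sqrt(6) + 12 + 20*sqrt(33) + 30*sqrt(22).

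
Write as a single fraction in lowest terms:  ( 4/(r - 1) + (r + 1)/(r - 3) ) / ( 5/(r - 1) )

Numerator: 4/(r - 1) + (r + 1)/(r - 3) = (r**2 + 4*r - 13)/(r**2 - 4*r + 3)
Denominator: 5/(r - 1) = 5/(r - 1)
Divide: ((r**2 + 4*r - 13)/(r**2 - 4*r + 3)) · (r/5 - 1/5) = (r**2 + 4*r - 13)/(5*r - 15)

(r**2 + 4*r - 13)/(5*r - 15)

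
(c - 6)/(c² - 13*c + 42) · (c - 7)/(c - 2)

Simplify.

Factor: c² - 13*c + 42 = (c - 6)·(c - 7)
Cancel the common factors (c - 7), (c - 6).

1/(c - 2)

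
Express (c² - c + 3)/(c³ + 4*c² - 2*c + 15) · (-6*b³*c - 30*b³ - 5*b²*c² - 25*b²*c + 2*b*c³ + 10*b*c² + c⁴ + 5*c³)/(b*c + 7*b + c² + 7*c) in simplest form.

Factor: c³ + 4*c² - 2*c + 15 = (c² - c + 3)·(c + 5);  -6*b³*c - 30*b³ - 5*b²*c² - 25*b²*c + 2*b*c³ + 10*b*c² + c⁴ + 5*c³ = (3*b + c)·(b + c)·(c + 5)·(-2*b + c);  b*c + 7*b + c² + 7*c = (c + 7)·(b + c)
Cancel the common factors (c² - c + 3), (c + 5), (b + c).

(-6*b² + b*c + c²)/(c + 7)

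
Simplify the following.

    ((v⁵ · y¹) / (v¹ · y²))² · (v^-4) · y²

Inside the bracket: v⁴ · (y^-1)
Raise to the power 2: v⁸ · (y^-2)
Multiply by (v^-4) · y²: add exponents.

v⁴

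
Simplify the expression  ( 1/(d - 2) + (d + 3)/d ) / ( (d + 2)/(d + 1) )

(d^3 + 3*d^2 - 4*d - 6)/(d^3 - 4*d)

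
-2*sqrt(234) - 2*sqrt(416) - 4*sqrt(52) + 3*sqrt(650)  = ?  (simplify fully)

2*sqrt(234) = 6*sqrt(26); 2*sqrt(416) = 8*sqrt(26); 4*sqrt(52) = 8*sqrt(13); 3*sqrt(650) = 15*sqrt(26)

-8*sqrt(13) + sqrt(26)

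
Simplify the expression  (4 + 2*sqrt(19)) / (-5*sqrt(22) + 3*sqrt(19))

(-10*sqrt(418) - 114 - 20*sqrt(22) - 12*sqrt(19))/379

Multiply numerator and denominator by 3*sqrt(19) + 5*sqrt(22).
Denominator becomes -379; numerator becomes 12*sqrt(19) + 20*sqrt(22) + 114 + 10*sqrt(418).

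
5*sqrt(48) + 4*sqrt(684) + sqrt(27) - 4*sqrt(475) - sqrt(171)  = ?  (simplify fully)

sqrt(19) + 23*sqrt(3)

5*sqrt(48) = 20*sqrt(3); 4*sqrt(684) = 24*sqrt(19); sqrt(27) = 3*sqrt(3); 4*sqrt(475) = 20*sqrt(19); sqrt(171) = 3*sqrt(19)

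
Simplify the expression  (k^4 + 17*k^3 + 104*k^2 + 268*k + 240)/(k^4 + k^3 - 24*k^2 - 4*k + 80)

(k^2 + 10*k + 24)/(k^2 - 6*k + 8)

Factor: k^4 + 17*k^3 + 104*k^2 + 268*k + 240 = (k + 4)*(k + 6)*(k + 5)*(k + 2);  k^4 + k^3 - 24*k^2 - 4*k + 80 = (k + 5)*(k - 4)*(k - 2)*(k + 2)
Cancel the common factors (k + 2), (k + 5).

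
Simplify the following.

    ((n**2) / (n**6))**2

Inside the bracket: (n**-4)
Raise to the power 2: (n**-8)

n**(-8)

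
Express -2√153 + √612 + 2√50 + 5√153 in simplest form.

2√153 = 6*√17; √612 = 6*√17; 2√50 = 10*√2; 5√153 = 15*√17

10*√2 + 15*√17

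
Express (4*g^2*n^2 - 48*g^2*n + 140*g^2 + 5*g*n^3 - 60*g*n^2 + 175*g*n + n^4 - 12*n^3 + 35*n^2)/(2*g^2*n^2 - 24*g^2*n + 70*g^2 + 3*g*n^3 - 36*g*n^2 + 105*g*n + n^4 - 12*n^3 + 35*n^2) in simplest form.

(4*g + n)/(2*g + n)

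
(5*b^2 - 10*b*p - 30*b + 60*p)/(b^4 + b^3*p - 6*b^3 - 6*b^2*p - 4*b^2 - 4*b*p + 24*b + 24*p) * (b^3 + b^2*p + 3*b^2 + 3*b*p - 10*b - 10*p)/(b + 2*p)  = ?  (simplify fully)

Factor: 5*b^2 - 10*b*p - 30*b + 60*p = 5*(b - 2*p)*(b - 6);  b^4 + b^3*p - 6*b^3 - 6*b^2*p - 4*b^2 - 4*b*p + 24*b + 24*p = (b - 6)*(b + p)*(b + 2)*(b - 2);  b^3 + b^2*p + 3*b^2 + 3*b*p - 10*b - 10*p = (b + p)*(b - 2)*(b + 5)
Cancel the common factors (b - 2), (b - 6), (b + p).

(5*b^2 - 10*b*p + 25*b - 50*p)/(b^2 + 2*b*p + 2*b + 4*p)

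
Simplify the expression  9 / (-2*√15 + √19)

Multiply numerator and denominator by √19 + 2*√15.
Denominator becomes -41; numerator becomes 9*√19 + 18*√15.

(-18*√15 - 9*√19)/41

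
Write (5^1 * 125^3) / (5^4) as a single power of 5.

5^1 = 5^1; 125^3 = 5^9; 5^4 = 5^4
Combine exponents: 5^6

5^6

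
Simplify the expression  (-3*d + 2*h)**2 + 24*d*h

Expand the square and combine the 24*d*h term.

(3*d + 2*h)**2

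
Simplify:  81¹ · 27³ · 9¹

81¹ = 3^4; 27³ = 3^9; 9¹ = 3^2
Combine exponents: 3^15

3^15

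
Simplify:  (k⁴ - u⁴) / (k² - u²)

Difference of fourth powers: factor out (k² - u²).

k² + u²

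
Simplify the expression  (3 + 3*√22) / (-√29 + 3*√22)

Multiply numerator and denominator by √29 + 3*√22.
Denominator becomes 169; numerator becomes 3*√29 + 9*√22 + 3*√638 + 198.

(3*√29 + 9*√22 + 3*√638 + 198)/169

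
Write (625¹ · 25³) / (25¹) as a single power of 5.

5^8

625¹ = 5^4; 25³ = 5^6; 25¹ = 5^2
Combine exponents: 5^8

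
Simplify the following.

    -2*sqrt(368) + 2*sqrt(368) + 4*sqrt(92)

2*sqrt(368) = 8*sqrt(23); 2*sqrt(368) = 8*sqrt(23); 4*sqrt(92) = 8*sqrt(23)
Combine: (-8 + 8 + 8)·sqrt(23) = 8*sqrt(23)

8*sqrt(23)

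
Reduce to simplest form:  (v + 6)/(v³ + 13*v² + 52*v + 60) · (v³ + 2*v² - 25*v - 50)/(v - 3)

(v - 5)/(v - 3)

Factor: v³ + 13*v² + 52*v + 60 = (v + 5)·(v + 6)·(v + 2);  v³ + 2*v² - 25*v - 50 = (v + 5)·(v - 5)·(v + 2)
Cancel the common factors (v + 2), (v + 5), (v + 6).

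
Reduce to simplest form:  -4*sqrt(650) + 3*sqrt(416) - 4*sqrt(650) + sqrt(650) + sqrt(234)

4*sqrt(650) = 20*sqrt(26); 3*sqrt(416) = 12*sqrt(26); 4*sqrt(650) = 20*sqrt(26); sqrt(650) = 5*sqrt(26); sqrt(234) = 3*sqrt(26)
Combine: (-20 + 12 - 20 + 5 + 3)·sqrt(26) = -20*sqrt(26)

-20*sqrt(26)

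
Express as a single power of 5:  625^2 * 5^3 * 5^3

5^14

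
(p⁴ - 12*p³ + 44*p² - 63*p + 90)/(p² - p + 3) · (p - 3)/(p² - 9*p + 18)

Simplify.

p - 5

Factor: p⁴ - 12*p³ + 44*p² - 63*p + 90 = (p² - p + 3)·(p - 6)·(p - 5);  p² - 9*p + 18 = (p - 3)·(p - 6)
Cancel the common factors (p² - p + 3), (p - 3), (p - 6).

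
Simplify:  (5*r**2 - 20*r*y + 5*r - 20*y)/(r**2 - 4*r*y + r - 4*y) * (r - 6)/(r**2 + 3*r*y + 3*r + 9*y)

(5*r - 30)/(r**2 + 3*r*y + 3*r + 9*y)

Factor: 5*r**2 - 20*r*y + 5*r - 20*y = 5*(r + 1)*(r - 4*y);  r**2 - 4*r*y + r - 4*y = (r - 4*y)*(r + 1);  r**2 + 3*r*y + 3*r + 9*y = (r + 3*y)*(r + 3)
Cancel the common factors (r + 1), (r - 4*y).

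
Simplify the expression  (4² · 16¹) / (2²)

2^6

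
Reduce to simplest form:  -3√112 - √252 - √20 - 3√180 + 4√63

3√112 = 12*√7; √252 = 6*√7; √20 = 2*√5; 3√180 = 18*√5; 4√63 = 12*√7

-20*√5 - 6*√7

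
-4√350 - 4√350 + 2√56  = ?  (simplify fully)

4√350 = 20*√14; 4√350 = 20*√14; 2√56 = 4*√14
Combine: (-20 - 20 + 4)·√14 = -36*√14

-36*√14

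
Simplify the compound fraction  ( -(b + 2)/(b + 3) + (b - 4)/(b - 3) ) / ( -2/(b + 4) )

Numerator: -(b + 2)/(b + 3) + (b - 4)/(b - 3) = -6/(b^2 - 9)
Denominator: -2/(b + 4) = -2/(b + 4)
Divide: (-6/(b^2 - 9)) · (-b/2 - 2) = (3*b + 12)/(b^2 - 9)

(3*b + 12)/(b^2 - 9)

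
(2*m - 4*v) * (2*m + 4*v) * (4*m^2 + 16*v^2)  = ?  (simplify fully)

16*m^4 - 256*v^4

Telescope via difference of squares: ((2*m)+(4*v))((2*m)-(4*v)) = 4*m^2 - 16*v^2, then repeat with the next factor.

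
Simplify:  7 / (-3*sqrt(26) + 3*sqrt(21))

(-7*sqrt(26) - 7*sqrt(21))/15

Multiply numerator and denominator by 3*sqrt(21) + 3*sqrt(26).
Denominator becomes -45; numerator becomes 21*sqrt(21) + 21*sqrt(26).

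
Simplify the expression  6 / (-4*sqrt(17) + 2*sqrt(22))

(-6*sqrt(17) - 3*sqrt(22))/46

Multiply numerator and denominator by 2*sqrt(22) + 4*sqrt(17).
Denominator becomes -184; numerator becomes 12*sqrt(22) + 24*sqrt(17).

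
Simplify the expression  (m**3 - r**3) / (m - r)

Apply the difference-of-cubes factorisation and cancel (m - r).

m**2 + m*r + r**2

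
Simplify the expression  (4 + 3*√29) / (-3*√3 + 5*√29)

Multiply numerator and denominator by 3*√3 + 5*√29.
Denominator becomes 698; numerator becomes 12*√3 + 9*√87 + 20*√29 + 435.

(12*√3 + 9*√87 + 20*√29 + 435)/698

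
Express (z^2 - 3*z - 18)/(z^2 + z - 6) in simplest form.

Factor: z^2 - 3*z - 18 = (z + 3)*(z - 6);  z^2 + z - 6 = (z - 2)*(z + 3)
Cancel the common factor (z + 3).

(z - 6)/(z - 2)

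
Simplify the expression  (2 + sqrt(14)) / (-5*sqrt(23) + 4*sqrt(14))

Multiply numerator and denominator by 4*sqrt(14) + 5*sqrt(23).
Denominator becomes -351; numerator becomes 8*sqrt(14) + 10*sqrt(23) + 56 + 5*sqrt(322).

(-5*sqrt(322) - 56 - 10*sqrt(23) - 8*sqrt(14))/351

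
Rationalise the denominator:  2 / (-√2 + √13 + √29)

Group as (√13 + √29) - √2; multiply by (√13 + √29) + √2, then rationalise the remaining surd.

(-9*√13 - √754 + 20*√2 + 7*√29)/23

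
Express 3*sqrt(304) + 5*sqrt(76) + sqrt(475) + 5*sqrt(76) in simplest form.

3*sqrt(304) = 12*sqrt(19); 5*sqrt(76) = 10*sqrt(19); sqrt(475) = 5*sqrt(19); 5*sqrt(76) = 10*sqrt(19)
Combine: (12 + 10 + 5 + 10)·sqrt(19) = 37*sqrt(19)

37*sqrt(19)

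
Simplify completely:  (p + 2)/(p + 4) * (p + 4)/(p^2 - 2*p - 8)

Factor: p^2 - 2*p - 8 = (p - 4)*(p + 2)
Cancel the common factors (p + 2), (p + 4).

1/(p - 4)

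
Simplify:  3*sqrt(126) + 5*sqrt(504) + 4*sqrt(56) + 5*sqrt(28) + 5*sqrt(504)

10*sqrt(7) + 77*sqrt(14)

3*sqrt(126) = 9*sqrt(14); 5*sqrt(504) = 30*sqrt(14); 4*sqrt(56) = 8*sqrt(14); 5*sqrt(28) = 10*sqrt(7); 5*sqrt(504) = 30*sqrt(14)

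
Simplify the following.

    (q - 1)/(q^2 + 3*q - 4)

1/(q + 4)

Factor: q^2 + 3*q - 4 = (q + 4)*(q - 1)
Cancel the common factor (q - 1).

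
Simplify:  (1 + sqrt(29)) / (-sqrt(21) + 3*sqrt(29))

(sqrt(21) + 3*sqrt(29) + sqrt(609) + 87)/240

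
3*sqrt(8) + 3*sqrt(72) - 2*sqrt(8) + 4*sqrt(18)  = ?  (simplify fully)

32*sqrt(2)

3*sqrt(8) = 6*sqrt(2); 3*sqrt(72) = 18*sqrt(2); 2*sqrt(8) = 4*sqrt(2); 4*sqrt(18) = 12*sqrt(2)
Combine: (6 + 18 - 4 + 12)·sqrt(2) = 32*sqrt(2)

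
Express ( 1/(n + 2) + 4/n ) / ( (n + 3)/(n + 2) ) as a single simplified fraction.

(5*n + 8)/(n**2 + 3*n)

Numerator: 1/(n + 2) + 4/n = (5*n + 8)/(n**2 + 2*n)
Denominator: (n + 3)/(n + 2) = (n + 3)/(n + 2)
Divide: ((5*n + 8)/(n**2 + 2*n)) · ((n + 2)/(n + 3)) = (5*n + 8)/(n**2 + 3*n)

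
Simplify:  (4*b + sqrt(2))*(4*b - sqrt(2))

16*b^2 - 2

Difference of squares with P = 4*b, Q = sqrt(2).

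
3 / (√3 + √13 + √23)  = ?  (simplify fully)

(-6*√897 - 21*√23 + 39*√13 + 99*√3)/107

Group as (√13 + √23) + √3; multiply by (√13 + √23) - √3, then rationalise the remaining surd.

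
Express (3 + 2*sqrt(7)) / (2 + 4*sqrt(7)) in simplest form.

(4*sqrt(7) + 25)/54

Multiply numerator and denominator by -4*sqrt(7) + 2.
Denominator becomes -108; numerator becomes -50 - 8*sqrt(7).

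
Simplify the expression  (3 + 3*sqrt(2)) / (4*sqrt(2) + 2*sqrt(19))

Multiply numerator and denominator by -2*sqrt(19) + 4*sqrt(2).
Denominator becomes -44; numerator becomes -6*sqrt(38) - 6*sqrt(19) + 12*sqrt(2) + 24.

(-12 - 6*sqrt(2) + 3*sqrt(19) + 3*sqrt(38))/22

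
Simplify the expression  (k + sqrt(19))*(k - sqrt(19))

k^2 - 19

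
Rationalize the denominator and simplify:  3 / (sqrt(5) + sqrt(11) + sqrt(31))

(-75*sqrt(11) - 111*sqrt(5) + 6*sqrt(1705) + 45*sqrt(31))/5

Group as (sqrt(11) + sqrt(31)) + sqrt(5); multiply by (sqrt(11) + sqrt(31)) - sqrt(5), then rationalise the remaining surd.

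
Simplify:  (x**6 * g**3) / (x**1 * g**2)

g*x**5

Quotient: x**5 * g**1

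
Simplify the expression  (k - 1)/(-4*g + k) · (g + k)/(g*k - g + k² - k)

-1/(4*g - k)

Factor: g*k - g + k² - k = (g + k)·(k - 1)
Cancel the common factors (g + k), (k - 1).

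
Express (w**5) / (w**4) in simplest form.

w

Quotient: w**1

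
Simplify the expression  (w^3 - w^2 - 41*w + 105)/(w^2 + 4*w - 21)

Factor: w^3 - w^2 - 41*w + 105 = (w - 3)*(w + 7)*(w - 5);  w^2 + 4*w - 21 = (w + 7)*(w - 3)
Cancel the common factors (w + 7), (w - 3).

w - 5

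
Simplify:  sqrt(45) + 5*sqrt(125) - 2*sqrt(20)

24*sqrt(5)

sqrt(45) = 3*sqrt(5); 5*sqrt(125) = 25*sqrt(5); 2*sqrt(20) = 4*sqrt(5)
Combine: (3 + 25 - 4)·sqrt(5) = 24*sqrt(5)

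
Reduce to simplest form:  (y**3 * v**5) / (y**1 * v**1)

v**4*y**2

Quotient: y**2 * v**4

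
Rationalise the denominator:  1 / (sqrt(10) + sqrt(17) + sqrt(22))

(-4*sqrt(935) + 5*sqrt(22) + 15*sqrt(17) + 29*sqrt(10))/655

Group as (sqrt(10) + sqrt(17)) + sqrt(22); multiply by (sqrt(10) + sqrt(17)) - sqrt(22), then rationalise the remaining surd.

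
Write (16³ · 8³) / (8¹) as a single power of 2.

16³ = 2^12; 8³ = 2^9; 8¹ = 2^3
Combine exponents: 2^18

2^18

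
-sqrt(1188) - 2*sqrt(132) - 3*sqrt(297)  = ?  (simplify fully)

-19*sqrt(33)

sqrt(1188) = 6*sqrt(33); 2*sqrt(132) = 4*sqrt(33); 3*sqrt(297) = 9*sqrt(33)
Combine: (-6 - 4 - 9)·sqrt(33) = -19*sqrt(33)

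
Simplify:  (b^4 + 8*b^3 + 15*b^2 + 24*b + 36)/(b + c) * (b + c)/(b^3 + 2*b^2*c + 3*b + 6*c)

(b^2 + 8*b + 12)/(b + 2*c)

Factor: b^4 + 8*b^3 + 15*b^2 + 24*b + 36 = (b + 6)*(b^2 + 3)*(b + 2);  b^3 + 2*b^2*c + 3*b + 6*c = (b + 2*c)*(b^2 + 3)
Cancel the common factors (b^2 + 3), (b + c).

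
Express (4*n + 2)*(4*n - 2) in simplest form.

Product of conjugates: (P+Q)(P-Q) = P^2 - Q^2.

16*n^2 - 4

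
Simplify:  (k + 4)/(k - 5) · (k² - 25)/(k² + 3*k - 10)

(k + 4)/(k - 2)

Factor: k² - 25 = (k + 5)·(k - 5);  k² + 3*k - 10 = (k - 2)·(k + 5)
Cancel the common factors (k + 5), (k - 5).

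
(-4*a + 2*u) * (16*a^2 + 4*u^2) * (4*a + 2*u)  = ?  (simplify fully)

-256*a^4 + 16*u^4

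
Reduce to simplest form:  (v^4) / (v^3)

Quotient: v^1

v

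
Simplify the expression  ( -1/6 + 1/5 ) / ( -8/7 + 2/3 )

Numerator: -1/6 + 1/5 = 1/30
Denominator: -8/7 + 2/3 = -10/21
Divide: (1/30) · (-21/10) = -7/100

-7/100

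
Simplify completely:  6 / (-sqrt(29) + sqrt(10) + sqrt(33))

(-21*sqrt(29) + 9*sqrt(33) + 78*sqrt(10) + 3*sqrt(9570))/281

Group as (sqrt(10) + sqrt(33)) - sqrt(29); multiply by (sqrt(10) + sqrt(33)) + sqrt(29), then rationalise the remaining surd.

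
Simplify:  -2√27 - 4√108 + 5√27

2√27 = 6*√3; 4√108 = 24*√3; 5√27 = 15*√3
Combine: (-6 - 24 + 15)·√3 = -15*√3

-15*√3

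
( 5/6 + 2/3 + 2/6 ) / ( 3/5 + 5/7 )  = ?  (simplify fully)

385/276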